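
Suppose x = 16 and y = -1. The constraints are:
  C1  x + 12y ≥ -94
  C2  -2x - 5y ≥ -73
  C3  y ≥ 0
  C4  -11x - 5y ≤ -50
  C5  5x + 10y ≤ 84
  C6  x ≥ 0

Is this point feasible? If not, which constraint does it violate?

Constraint C3: y = -1, which is not ≥ 0. All other constraints are satisfied.

not feasible — violates C3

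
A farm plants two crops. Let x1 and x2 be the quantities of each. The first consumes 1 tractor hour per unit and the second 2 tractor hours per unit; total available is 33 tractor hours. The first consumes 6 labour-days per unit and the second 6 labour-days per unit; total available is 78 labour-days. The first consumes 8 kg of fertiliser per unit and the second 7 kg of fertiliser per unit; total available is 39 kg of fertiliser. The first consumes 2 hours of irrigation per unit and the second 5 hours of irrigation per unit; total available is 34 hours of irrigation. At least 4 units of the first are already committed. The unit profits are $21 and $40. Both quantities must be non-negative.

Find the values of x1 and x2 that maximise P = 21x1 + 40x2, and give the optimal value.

Vertices and P = 21x1 + 40x2:
  (39/8, 0) → P = 819/8
  (4, 0) → P = 84
  (4, 1) → P = 124

x1 = 4, x2 = 1, maximum P = 124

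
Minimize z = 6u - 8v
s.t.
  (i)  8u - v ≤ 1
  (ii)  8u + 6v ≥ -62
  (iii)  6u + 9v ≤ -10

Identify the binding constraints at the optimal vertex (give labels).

Vertices and z = 6u - 8v:
  (-1, -9) → z = 66
  (-1/78, -43/39) → z = 341/39
  (-83/6, 73/9) → z = -1331/9

The minimum is at (-83/6, 73/9). Substituting into each constraint, equality holds for (ii) and (iii); the remaining constraints have slack.

(ii) and (iii)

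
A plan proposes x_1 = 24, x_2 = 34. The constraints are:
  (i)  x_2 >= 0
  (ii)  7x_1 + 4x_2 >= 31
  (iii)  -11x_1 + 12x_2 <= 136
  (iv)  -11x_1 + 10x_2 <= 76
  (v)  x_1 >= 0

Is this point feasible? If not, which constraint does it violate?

Constraint (iii): -11x_1 + 12x_2 = 144, which is not ≤ 136. All other constraints are satisfied.

not feasible — violates (iii)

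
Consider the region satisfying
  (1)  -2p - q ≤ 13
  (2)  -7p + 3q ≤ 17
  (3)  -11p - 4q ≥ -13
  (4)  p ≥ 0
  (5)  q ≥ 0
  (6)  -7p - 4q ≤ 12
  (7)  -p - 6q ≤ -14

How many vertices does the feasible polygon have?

3

Intersecting each pair of boundary lines and keeping only the points that satisfy every inequality leaves:
  (0, 13/4)
  (11/31, 141/62)
  (0, 7/3)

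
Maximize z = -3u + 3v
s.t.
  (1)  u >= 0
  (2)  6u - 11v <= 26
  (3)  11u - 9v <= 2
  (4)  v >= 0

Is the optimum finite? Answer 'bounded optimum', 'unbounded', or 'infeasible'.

unbounded

From the feasible point (0, 0), moving in the direction (0, 1) keeps every constraint satisfied while z increases without bound.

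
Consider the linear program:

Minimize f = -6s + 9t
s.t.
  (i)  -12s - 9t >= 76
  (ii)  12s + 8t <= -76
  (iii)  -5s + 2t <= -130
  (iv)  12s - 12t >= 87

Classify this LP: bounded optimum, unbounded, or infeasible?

From the feasible point (111/8, -485/16), moving in the direction (-2, -5) keeps every constraint satisfied while f decreases without bound.

unbounded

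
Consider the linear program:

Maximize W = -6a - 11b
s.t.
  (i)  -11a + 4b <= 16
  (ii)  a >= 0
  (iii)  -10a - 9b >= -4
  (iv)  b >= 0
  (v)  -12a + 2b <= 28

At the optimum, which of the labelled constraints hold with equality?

Feasible corners and W = -6a - 11b:
  (0, 4/9) → W = -44/9
  (0, 0) → W = 0
  (2/5, 0) → W = -12/5

The maximum is at (0, 0). Substituting into each constraint, equality holds for (ii) and (iv); the remaining constraints have slack.

(ii) and (iv)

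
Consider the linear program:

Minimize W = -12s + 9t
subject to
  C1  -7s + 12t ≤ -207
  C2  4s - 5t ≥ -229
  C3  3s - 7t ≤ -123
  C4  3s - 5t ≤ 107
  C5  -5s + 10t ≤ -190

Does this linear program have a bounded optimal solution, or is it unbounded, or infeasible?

The boundaries -7s + 12t = -207 and 4s - 5t = -229 meet at (-291, -187), but that point violates 3s - 7t ≤ -123. Every candidate vertex is excluded by some other constraint, so the feasible region is empty.

infeasible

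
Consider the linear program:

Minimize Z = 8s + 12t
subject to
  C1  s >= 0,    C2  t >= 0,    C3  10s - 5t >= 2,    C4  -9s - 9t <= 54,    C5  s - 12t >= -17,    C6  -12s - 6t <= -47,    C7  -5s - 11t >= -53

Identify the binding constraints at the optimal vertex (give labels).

C2 and C6

Feasible corners and Z = 8s + 12t:
  (47/12, 0) → Z = 94/3
  (53/5, 0) → Z = 424/5
  (77/25, 251/150) → Z = 1118/25
  (449/71, 138/71) → Z = 5248/71

The minimum is at (47/12, 0). Substituting into each constraint, equality holds for C2 and C6; the remaining constraints have slack.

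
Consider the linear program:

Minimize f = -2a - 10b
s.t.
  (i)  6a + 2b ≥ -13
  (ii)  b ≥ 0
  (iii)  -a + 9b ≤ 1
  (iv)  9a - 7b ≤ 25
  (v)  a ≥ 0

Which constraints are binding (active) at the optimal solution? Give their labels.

Extreme points and f = -2a - 10b:
  (25/9, 0) → f = -50/9
  (0, 0) → f = 0
  (116/37, 17/37) → f = -402/37
  (0, 1/9) → f = -10/9

The minimum is at (116/37, 17/37). Substituting into each constraint, equality holds for (iii) and (iv); the remaining constraints have slack.

(iii) and (iv)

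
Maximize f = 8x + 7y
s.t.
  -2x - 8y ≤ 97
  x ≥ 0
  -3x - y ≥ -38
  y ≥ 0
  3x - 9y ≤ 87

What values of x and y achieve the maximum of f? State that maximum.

The optimum lies where x = 0 and -3x - y = -38.
Solving simultaneously gives x = 0, y = 38.

x = 0, y = 38, maximum f = 266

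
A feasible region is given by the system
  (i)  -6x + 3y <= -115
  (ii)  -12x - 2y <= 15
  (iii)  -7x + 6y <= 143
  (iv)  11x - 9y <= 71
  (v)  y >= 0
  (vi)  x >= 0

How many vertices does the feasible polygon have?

3

The feasible vertices (each the meet of two boundaries and inside every other half-plane) are:
  (373/5, 1663/15)
  (274/7, 839/21)
  (571, 690)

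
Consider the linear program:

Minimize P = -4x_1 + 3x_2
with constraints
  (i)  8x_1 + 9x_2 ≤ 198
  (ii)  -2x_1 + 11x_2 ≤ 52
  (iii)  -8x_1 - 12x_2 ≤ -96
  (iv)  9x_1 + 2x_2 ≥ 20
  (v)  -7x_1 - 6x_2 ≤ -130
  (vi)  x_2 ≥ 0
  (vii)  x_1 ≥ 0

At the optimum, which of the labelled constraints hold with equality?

(i) and (vi)

Extreme points and P = -4x_1 + 3x_2:
  (855/53, 406/53) → P = -2202/53
  (99/4, 0) → P = -99
  (1118/89, 624/89) → P = -2600/89
  (130/7, 0) → P = -520/7

The minimum is at (99/4, 0). Substituting into each constraint, equality holds for (i) and (vi); the remaining constraints have slack.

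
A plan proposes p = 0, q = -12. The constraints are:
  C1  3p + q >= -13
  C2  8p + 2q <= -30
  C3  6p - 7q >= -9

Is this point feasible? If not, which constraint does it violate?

Constraint C2: 8p + 2q = -24, which is not ≤ -30. All other constraints are satisfied.

not feasible — violates C2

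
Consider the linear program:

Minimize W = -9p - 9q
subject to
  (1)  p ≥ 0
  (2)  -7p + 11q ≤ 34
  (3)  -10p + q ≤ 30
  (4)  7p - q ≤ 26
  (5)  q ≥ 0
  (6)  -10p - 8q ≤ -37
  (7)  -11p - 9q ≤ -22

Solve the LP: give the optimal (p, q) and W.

Vertices and W = -9p - 9q:
  (32/7, 6) → W = -666/7
  (135/166, 599/166) → W = -3303/83
  (26/7, 0) → W = -234/7
  (37/10, 0) → W = -333/10

p = 32/7, q = 6, minimum W = -666/7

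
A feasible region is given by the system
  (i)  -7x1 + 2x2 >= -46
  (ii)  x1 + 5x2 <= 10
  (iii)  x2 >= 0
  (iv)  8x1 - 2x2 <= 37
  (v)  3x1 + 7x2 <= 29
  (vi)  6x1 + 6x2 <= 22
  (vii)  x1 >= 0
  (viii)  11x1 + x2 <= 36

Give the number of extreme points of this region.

The feasible vertices (each the meet of two boundaries and inside every other half-plane) are:
  (25/12, 19/12)
  (0, 2)
  (0, 0)
  (36/11, 0)
  (97/30, 13/30)

5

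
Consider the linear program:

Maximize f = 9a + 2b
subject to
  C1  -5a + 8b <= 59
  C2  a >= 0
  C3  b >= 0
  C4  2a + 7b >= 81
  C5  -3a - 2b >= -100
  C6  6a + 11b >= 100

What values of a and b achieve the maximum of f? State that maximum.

a = 538/17, b = 43/17, maximum f = 4928/17

Extreme points and f = 9a + 2b:
  (235/51, 523/51) → f = 3161/51
  (341/17, 677/34) → f = 3746/17
  (538/17, 43/17) → f = 4928/17

At the optimal vertex, 2a + 7b = 81 and -3a - 2b = -100.
Solving simultaneously gives a = 538/17, b = 43/17.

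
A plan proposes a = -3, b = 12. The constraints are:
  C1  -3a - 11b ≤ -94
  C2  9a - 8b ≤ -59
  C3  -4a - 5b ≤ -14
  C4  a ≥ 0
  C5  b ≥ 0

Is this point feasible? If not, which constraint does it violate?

Constraint C4: a = -3, which is not ≥ 0. All other constraints are satisfied.

not feasible — violates C4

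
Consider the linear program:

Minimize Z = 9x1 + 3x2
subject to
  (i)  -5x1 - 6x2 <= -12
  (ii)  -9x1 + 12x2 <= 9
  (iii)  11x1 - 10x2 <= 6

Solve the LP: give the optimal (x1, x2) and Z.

Feasible corners and Z = 9x1 + 3x2:
  (15/19, 51/38) → Z = 423/38
  (39/29, 51/58) → Z = 855/58
  (27/7, 51/14) → Z = 639/14

The binding constraints are -5x1 - 6x2 = -12 and -9x1 + 12x2 = 9.
Solving simultaneously gives x1 = 15/19, x2 = 51/38.

x1 = 15/19, x2 = 51/38, minimum Z = 423/38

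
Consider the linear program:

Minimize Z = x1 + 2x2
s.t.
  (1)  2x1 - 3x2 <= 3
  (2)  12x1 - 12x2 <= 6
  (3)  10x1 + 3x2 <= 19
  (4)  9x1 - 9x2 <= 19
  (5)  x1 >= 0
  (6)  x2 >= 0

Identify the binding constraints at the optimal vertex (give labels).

(5) and (6)

Feasible corners and Z = x1 + 2x2:
  (41/26, 14/13) → Z = 97/26
  (1/2, 0) → Z = 1/2
  (0, 19/3) → Z = 38/3
  (0, 0) → Z = 0

The minimum is at (0, 0). Substituting into each constraint, equality holds for (5) and (6); the remaining constraints have slack.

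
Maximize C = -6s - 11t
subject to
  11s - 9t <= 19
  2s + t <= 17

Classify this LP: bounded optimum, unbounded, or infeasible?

From the feasible point (172/29, 149/29), moving in the direction (-9, -11) keeps every constraint satisfied while C increases without bound.

unbounded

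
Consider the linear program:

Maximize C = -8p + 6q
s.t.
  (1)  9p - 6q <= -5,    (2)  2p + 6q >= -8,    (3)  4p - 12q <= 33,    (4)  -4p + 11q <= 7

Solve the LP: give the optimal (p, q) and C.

p = -65/23, q = -9/23, maximum C = 466/23

Feasible corners and C = -8p + 6q:
  (-13/11, -31/33) → C = 42/11
  (-13/75, 43/75) → C = 362/75
  (-65/23, -9/23) → C = 466/23

At the optimal vertex, 2p + 6q = -8 and -4p + 11q = 7.
Solving simultaneously gives p = -65/23, q = -9/23.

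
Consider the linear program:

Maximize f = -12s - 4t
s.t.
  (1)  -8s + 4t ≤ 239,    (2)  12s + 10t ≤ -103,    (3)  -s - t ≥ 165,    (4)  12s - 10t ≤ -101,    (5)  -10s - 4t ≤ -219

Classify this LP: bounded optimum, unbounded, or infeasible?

The boundaries 12s + 10t = -103 and -s - t = 165 meet at (1547/2, -1877/2), but that point violates 12s - 10t ≤ -101. Every candidate vertex is excluded by some other constraint, so the feasible region is empty.

infeasible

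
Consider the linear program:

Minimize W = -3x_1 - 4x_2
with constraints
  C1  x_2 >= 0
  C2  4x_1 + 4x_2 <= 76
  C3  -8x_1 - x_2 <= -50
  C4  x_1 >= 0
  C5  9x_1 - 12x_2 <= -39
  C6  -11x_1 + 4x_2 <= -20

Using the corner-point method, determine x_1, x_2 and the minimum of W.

x_1 = 32/5, x_2 = 63/5, minimum W = -348/5

Extreme points and W = -3x_1 - 4x_2:
  (9, 10) → W = -67
  (32/5, 63/5) → W = -348/5
  (187/35, 254/35) → W = -1577/35
  (220/43, 390/43) → W = -2220/43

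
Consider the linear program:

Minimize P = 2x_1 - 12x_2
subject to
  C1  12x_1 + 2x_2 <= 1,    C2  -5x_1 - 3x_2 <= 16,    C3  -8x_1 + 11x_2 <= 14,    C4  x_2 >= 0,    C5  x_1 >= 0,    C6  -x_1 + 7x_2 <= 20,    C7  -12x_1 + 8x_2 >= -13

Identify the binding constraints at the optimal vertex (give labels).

Feasible corners and P = 2x_1 - 12x_2:
  (1/12, 0) → P = 1/6
  (0, 1/2) → P = -6
  (0, 0) → P = 0

The minimum is at (0, 1/2). Substituting into each constraint, equality holds for C1 and C5; the remaining constraints have slack.

C1 and C5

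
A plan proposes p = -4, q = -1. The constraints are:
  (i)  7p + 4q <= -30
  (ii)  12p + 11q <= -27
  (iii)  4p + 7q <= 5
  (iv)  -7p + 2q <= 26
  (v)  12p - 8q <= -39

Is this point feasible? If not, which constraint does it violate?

(i): -32 ≤ -30 ✓
(ii): -59 ≤ -27 ✓
(iii): -23 ≤ 5 ✓
(iv): 26 ≤ 26 ✓
(v): -40 ≤ -39 ✓

feasible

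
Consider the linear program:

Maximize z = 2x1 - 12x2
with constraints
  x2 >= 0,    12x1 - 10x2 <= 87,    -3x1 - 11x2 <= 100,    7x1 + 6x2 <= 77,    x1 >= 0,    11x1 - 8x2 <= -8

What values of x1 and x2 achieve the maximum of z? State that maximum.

x1 = 0, x2 = 1, maximum z = -12

At the optimal vertex, x1 = 0 and 11x1 - 8x2 = -8.
Solving simultaneously gives x1 = 0, x2 = 1.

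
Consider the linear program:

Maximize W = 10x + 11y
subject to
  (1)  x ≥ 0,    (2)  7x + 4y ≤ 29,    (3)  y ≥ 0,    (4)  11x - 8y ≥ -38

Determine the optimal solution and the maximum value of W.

Corner points and W = 10x + 11y:
  (0, 0) → W = 0
  (0, 19/4) → W = 209/4
  (29/7, 0) → W = 290/7
  (4/5, 117/20) → W = 1447/20

At the optimal vertex, 7x + 4y = 29 and 11x - 8y = -38.
Solving simultaneously gives x = 4/5, y = 117/20.

x = 4/5, y = 117/20, maximum W = 1447/20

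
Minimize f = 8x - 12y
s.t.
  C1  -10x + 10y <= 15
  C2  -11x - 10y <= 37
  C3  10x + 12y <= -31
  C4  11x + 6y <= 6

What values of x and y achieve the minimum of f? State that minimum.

Feasible corners and f = 8x - 12y:
  (-52/21, -41/42) → f = -170/21
  (-49/22, -8/11) → f = -100/11
  (141/22, -43/4) → f = 1983/11
  (43/12, -401/72) → f = 191/2

x = -49/22, y = -8/11, minimum f = -100/11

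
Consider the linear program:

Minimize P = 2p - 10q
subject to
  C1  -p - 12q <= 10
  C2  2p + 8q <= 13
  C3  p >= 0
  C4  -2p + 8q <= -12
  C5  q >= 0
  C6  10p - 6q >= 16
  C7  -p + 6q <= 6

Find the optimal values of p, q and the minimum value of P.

Feasible corners and P = 2p - 10q:
  (25/4, 1/16) → P = 95/8
  (13/2, 0) → P = 13
  (6, 0) → P = 12

The optimum lies where 2p + 8q = 13 and -2p + 8q = -12.
Solving simultaneously gives p = 25/4, q = 1/16.

p = 25/4, q = 1/16, minimum P = 95/8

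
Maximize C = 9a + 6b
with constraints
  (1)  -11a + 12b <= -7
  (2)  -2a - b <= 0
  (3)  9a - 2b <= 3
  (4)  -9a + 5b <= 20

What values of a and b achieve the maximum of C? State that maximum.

Vertices and C = 9a + 6b:
  (1/5, -2/5) → C = -3/5
  (11/43, -15/43) → C = 9/43
  (3/13, -6/13) → C = -9/13

The optimum lies where -11a + 12b = -7 and 9a - 2b = 3.
Solving simultaneously gives a = 11/43, b = -15/43.

a = 11/43, b = -15/43, maximum C = 9/43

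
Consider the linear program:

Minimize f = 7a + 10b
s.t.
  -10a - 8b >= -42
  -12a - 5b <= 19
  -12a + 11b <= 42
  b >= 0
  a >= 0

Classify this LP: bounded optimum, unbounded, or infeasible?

Extreme points and f = 7a + 10b:
  (63/103, 462/103) → f = 5061/103
  (21/5, 0) → f = 147/5
  (0, 42/11) → f = 420/11
  (0, 0) → f = 0
The feasible region has finitely many vertices and no improving ray; the minimum is 0 at (0, 0).

bounded optimum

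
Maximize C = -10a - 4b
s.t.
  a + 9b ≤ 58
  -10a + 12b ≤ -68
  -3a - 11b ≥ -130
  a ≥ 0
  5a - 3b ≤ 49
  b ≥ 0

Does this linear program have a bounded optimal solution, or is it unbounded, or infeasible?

bounded optimum

Vertices and C = -10a - 4b:
  (64/5, 5) → C = -148
  (34/5, 0) → C = -68
  (49/5, 0) → C = -98
The feasible region has finitely many vertices and no improving ray; the maximum is -68 at (34/5, 0).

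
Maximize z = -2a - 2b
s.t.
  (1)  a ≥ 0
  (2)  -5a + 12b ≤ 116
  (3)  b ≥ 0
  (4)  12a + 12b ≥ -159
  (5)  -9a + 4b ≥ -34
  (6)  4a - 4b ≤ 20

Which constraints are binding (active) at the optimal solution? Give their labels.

Vertices and z = -2a - 2b:
  (0, 29/3) → z = -58/3
  (0, 0) → z = 0
  (109/11, 607/44) → z = -1043/22
  (34/9, 0) → z = -68/9

The maximum is at (0, 0). Substituting into each constraint, equality holds for (1) and (3); the remaining constraints have slack.

(1) and (3)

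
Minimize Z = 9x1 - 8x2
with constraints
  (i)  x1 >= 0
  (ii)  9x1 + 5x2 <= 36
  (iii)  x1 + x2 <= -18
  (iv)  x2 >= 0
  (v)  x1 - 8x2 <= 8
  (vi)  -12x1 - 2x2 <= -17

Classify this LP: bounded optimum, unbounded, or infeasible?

The boundaries 9x1 + 5x2 = 36 and x2 = 0 meet at (4, 0), but that point violates x1 + x2 ≤ -18. Every candidate vertex is excluded by some other constraint, so the feasible region is empty.

infeasible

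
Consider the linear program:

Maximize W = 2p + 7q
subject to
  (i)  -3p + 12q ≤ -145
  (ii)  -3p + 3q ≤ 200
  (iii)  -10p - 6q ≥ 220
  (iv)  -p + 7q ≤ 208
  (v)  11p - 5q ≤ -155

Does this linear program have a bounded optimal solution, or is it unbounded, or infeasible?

bounded optimum

Vertices and W = 2p + 7q:
  (-105, -115/3) → W = -1435/3
  (-2585/117, -2060/117) → W = -6530/39
The feasible region has finitely many vertices and no improving ray; the maximum is -6530/39 at (-2585/117, -2060/117).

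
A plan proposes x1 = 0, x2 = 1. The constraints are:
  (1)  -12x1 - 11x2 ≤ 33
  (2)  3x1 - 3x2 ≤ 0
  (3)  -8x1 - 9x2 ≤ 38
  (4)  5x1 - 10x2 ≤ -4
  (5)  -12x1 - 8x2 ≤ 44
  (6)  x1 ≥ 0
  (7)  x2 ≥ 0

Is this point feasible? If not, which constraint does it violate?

feasible

(1): -11 ≤ 33 ✓
(2): -3 ≤ 0 ✓
(3): -9 ≤ 38 ✓
(4): -10 ≤ -4 ✓
(5): -8 ≤ 44 ✓
(6): 0 ≥ 0 ✓
(7): 1 ≥ 0 ✓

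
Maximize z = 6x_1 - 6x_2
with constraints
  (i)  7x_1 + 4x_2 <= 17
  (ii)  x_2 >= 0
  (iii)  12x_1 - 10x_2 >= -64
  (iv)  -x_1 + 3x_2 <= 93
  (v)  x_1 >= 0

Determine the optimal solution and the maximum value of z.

Vertices and z = 6x_1 - 6x_2:
  (17/7, 0) → z = 102/7
  (0, 17/4) → z = -51/2
  (0, 0) → z = 0

x_1 = 17/7, x_2 = 0, maximum z = 102/7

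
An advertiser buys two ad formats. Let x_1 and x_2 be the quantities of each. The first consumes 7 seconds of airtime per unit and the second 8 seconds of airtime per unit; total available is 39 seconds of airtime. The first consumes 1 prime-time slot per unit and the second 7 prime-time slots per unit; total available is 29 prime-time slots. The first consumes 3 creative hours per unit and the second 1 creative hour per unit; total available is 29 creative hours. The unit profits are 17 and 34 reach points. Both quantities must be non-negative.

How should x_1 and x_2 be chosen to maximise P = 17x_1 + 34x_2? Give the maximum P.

x_1 = 1, x_2 = 4, maximum P = 153

The binding constraints are 7x_1 + 8x_2 = 39 and x_1 + 7x_2 = 29.
Solving simultaneously gives x_1 = 1, x_2 = 4.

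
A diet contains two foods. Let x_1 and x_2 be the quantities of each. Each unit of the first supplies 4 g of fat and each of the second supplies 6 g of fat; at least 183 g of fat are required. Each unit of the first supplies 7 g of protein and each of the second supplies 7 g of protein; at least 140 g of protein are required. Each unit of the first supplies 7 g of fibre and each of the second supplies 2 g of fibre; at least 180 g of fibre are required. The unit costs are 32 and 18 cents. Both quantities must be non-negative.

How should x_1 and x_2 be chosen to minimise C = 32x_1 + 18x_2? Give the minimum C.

x_1 = 21, x_2 = 33/2, minimum C = 969

Extreme points and C = 32x_1 + 18x_2:
  (0, 90) → C = 1620
  (183/4, 0) → C = 1464
  (21, 33/2) → C = 969
The feasible region is unbounded (it extends along (0, 1), (1, 0)), but C strictly increases along every unbounded feasible direction, so there is no improving ray and the minimum is attained at a vertex.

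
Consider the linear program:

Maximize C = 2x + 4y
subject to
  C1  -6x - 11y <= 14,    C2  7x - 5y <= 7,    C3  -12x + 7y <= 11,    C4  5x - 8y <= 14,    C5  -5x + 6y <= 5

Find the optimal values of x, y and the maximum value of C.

x = 67/17, y = 70/17, maximum C = 414/17

Extreme points and C = 2x + 4y:
  (7/107, -140/107) → C = -546/107
  (-73/58, -17/29) → C = -141/29
  (67/17, 70/17) → C = 414/17
  (-31/37, 5/37) → C = -42/37

At the optimal vertex, 7x - 5y = 7 and -5x + 6y = 5.
Solving simultaneously gives x = 67/17, y = 70/17.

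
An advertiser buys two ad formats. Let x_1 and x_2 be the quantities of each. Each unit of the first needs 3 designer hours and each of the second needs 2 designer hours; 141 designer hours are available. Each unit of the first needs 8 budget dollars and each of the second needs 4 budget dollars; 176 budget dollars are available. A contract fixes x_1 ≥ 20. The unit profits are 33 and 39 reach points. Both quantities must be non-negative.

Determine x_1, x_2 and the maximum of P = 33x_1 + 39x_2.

At the optimal vertex, 8x_1 + 4x_2 = 176 and x_1 = 20.
Solving simultaneously gives x_1 = 20, x_2 = 4.

x_1 = 20, x_2 = 4, maximum P = 816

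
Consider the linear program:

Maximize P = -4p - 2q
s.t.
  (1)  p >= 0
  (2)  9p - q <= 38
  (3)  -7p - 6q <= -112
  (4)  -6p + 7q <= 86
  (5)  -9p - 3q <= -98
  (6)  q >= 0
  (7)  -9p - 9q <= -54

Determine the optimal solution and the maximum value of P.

p = 53/9, q = 15, maximum P = -482/9

Feasible corners and P = -4p - 2q:
  (352/57, 334/19) → P = -3412/57
  (53/9, 15) → P = -482/9
  (428/81, 454/27) → P = -4436/81

The optimum lies where 9p - q = 38 and -9p - 3q = -98.
Solving simultaneously gives p = 53/9, q = 15.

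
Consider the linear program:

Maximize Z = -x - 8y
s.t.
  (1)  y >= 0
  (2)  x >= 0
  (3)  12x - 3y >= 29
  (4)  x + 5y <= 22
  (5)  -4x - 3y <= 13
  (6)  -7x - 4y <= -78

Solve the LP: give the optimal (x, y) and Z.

Corner points and Z = -x - 8y:
  (22, 0) → Z = -22
  (78/7, 0) → Z = -78/7
  (302/31, 76/31) → Z = -910/31

The optimum lies where y = 0 and -7x - 4y = -78.
Solving simultaneously gives x = 78/7, y = 0.

x = 78/7, y = 0, maximum Z = -78/7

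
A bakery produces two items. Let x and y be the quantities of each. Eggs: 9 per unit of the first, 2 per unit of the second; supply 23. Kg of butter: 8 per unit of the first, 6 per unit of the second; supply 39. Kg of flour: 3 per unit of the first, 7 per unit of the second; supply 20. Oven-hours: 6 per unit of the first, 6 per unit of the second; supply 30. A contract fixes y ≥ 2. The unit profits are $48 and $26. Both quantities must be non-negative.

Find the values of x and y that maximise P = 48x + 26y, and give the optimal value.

x = 2, y = 2, maximum P = 148

Vertices and P = 48x + 26y:
  (0, 20/7) → P = 520/7
  (0, 2) → P = 52
  (2, 2) → P = 148

At the optimal vertex, 3x + 7y = 20 and y = 2.
Solving simultaneously gives x = 2, y = 2.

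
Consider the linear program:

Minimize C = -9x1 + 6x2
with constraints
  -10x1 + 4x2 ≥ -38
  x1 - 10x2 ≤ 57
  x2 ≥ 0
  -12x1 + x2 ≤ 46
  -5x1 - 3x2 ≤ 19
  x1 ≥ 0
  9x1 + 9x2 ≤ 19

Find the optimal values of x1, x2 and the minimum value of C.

Corner points and C = -9x1 + 6x2:
  (0, 0) → C = 0
  (19/9, 0) → C = -19
  (0, 19/9) → C = 38/3

The optimum lies where x2 = 0 and 9x1 + 9x2 = 19.
Solving simultaneously gives x1 = 19/9, x2 = 0.

x1 = 19/9, x2 = 0, minimum C = -19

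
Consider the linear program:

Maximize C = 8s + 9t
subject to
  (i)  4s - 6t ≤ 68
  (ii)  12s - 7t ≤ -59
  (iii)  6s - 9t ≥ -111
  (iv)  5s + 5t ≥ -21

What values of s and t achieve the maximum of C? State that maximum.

s = 41/11, t = 163/11, maximum C = 1795/11

Feasible corners and C = 8s + 9t:
  (41/11, 163/11) → C = 1795/11
  (-442/95, 43/95) → C = -3149/95
  (-248/25, 143/25) → C = -697/25

The optimum lies where 12s - 7t = -59 and 6s - 9t = -111.
Solving simultaneously gives s = 41/11, t = 163/11.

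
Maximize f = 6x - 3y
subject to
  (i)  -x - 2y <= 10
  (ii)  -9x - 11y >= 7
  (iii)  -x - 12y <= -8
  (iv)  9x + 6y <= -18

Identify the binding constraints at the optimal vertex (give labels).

(iii) and (iv)

Extreme points and f = 6x - 3y:
  (-68/5, 9/5) → f = -87
  (-52/15, 11/5) → f = -137/5
  (-44/17, 15/17) → f = -309/17
The feasible region is unbounded (it extends along (-2, 1), (-11, 9)), but f strictly decreases along every unbounded feasible direction, so there is no improving ray and the maximum is attained at a vertex.

The maximum is at (-44/17, 15/17). Substituting into each constraint, equality holds for (iii) and (iv); the remaining constraints have slack.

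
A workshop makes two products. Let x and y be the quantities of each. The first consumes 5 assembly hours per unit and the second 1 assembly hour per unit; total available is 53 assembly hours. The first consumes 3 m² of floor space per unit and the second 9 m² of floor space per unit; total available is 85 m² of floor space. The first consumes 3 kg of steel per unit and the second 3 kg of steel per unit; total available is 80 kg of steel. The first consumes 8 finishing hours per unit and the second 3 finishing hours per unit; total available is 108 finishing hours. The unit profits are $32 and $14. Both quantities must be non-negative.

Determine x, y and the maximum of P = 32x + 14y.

x = 28/3, y = 19/3, maximum P = 1162/3

Vertices and P = 32x + 14y:
  (0, 0) → P = 0
  (0, 85/9) → P = 1190/9
  (53/5, 0) → P = 1696/5
  (28/3, 19/3) → P = 1162/3

The optimum lies where 5x + y = 53 and 3x + 9y = 85.
Solving simultaneously gives x = 28/3, y = 19/3.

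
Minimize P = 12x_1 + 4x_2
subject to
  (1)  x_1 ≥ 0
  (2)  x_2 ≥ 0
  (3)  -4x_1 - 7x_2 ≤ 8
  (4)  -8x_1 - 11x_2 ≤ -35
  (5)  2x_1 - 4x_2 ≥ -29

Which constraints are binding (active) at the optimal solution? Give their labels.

(1) and (4)

Extreme points and P = 12x_1 + 4x_2:
  (0, 35/11) → P = 140/11
  (0, 29/4) → P = 29
  (35/8, 0) → P = 105/2
The feasible region is unbounded (it extends along (2, 1), (1, 0)), but P strictly increases along every unbounded feasible direction, so there is no improving ray and the minimum is attained at a vertex.

The minimum is at (0, 35/11). Substituting into each constraint, equality holds for (1) and (4); the remaining constraints have slack.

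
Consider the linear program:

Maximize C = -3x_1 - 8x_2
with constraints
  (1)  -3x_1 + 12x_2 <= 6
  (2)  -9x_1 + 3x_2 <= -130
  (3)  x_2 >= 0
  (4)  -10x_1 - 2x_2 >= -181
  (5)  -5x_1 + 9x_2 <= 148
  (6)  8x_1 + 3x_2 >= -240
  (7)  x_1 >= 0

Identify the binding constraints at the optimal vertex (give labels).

Feasible corners and C = -3x_1 - 8x_2:
  (526/33, 148/33) → C = -2762/33
  (120/7, 67/14) → C = -628/7
  (130/9, 0) → C = -130/3
  (181/10, 0) → C = -543/10

The maximum is at (130/9, 0). Substituting into each constraint, equality holds for (2) and (3); the remaining constraints have slack.

(2) and (3)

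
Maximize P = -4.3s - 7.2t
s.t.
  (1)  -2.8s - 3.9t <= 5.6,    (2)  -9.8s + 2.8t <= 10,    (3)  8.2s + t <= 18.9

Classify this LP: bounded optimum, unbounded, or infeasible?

Extreme points and P = -4.3s - 7.2t:
  (-2734/2303, -192/329) → P = 21433/2303
  (7931/2918, -4942/1459) → P = 74123/5836
  (1073/819, 13361/1638) → P = -15061/234
The feasible region has finitely many vertices and no improving ray; the maximum is 74123/5836 at (7931/2918, -4942/1459).

bounded optimum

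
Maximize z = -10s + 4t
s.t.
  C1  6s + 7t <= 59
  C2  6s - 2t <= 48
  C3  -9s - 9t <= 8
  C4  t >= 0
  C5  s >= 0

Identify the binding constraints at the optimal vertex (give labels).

Extreme points and z = -10s + 4t:
  (227/27, 11/9) → z = -2138/27
  (0, 59/7) → z = 236/7
  (8, 0) → z = -80
  (0, 0) → z = 0

The maximum is at (0, 59/7). Substituting into each constraint, equality holds for C1 and C5; the remaining constraints have slack.

C1 and C5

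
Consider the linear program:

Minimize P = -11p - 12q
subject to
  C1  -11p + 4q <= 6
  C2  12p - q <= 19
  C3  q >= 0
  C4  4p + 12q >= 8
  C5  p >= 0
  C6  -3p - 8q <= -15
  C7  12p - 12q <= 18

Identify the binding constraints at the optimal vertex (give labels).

Corner points and P = -11p - 12q:
  (82/37, 281/37) → P = -4274/37
  (3/25, 183/100) → P = -582/25
  (167/99, 41/33) → P = -3313/99

The minimum is at (82/37, 281/37). Substituting into each constraint, equality holds for C1 and C2; the remaining constraints have slack.

C1 and C2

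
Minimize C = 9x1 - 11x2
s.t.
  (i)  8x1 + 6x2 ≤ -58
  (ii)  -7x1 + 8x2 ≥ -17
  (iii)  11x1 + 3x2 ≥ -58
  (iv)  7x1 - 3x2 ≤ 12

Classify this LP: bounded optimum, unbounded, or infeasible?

bounded optimum

Extreme points and C = 9x1 - 11x2:
  (-181/53, -271/53) → C = 1352/53
  (-29/7, -29/7) → C = 58/7
  (-413/109, -593/109) → C = 2806/109
The feasible region has finitely many vertices and no improving ray; the minimum is 58/7 at (-29/7, -29/7).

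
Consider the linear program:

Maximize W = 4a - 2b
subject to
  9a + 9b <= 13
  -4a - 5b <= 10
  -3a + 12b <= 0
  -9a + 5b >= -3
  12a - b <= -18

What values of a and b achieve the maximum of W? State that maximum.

a = -25/16, b = -3/4, maximum W = -19/4

Vertices and W = 4a - 2b:
  (-40/21, -10/21) → W = -20/3
  (-25/16, -3/4) → W = -19/4
  (-72/47, -18/47) → W = -252/47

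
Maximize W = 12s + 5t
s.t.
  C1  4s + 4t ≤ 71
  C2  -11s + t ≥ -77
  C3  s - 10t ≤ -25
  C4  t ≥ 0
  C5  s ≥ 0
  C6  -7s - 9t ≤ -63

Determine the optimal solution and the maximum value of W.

Feasible corners and W = 12s + 5t:
  (379/48, 473/48) → W = 6913/48
  (0, 71/4) → W = 355/4
  (795/109, 352/109) → W = 11300/109
  (405/79, 238/79) → W = 6050/79
  (0, 7) → W = 35

s = 379/48, t = 473/48, maximum W = 6913/48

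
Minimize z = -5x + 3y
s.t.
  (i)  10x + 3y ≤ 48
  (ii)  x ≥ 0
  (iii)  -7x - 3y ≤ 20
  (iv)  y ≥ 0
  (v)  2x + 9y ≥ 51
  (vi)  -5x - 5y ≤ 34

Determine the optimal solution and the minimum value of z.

Vertices and z = -5x + 3y:
  (0, 16) → z = 48
  (93/28, 69/14) → z = -51/28
  (0, 17/3) → z = 17

x = 93/28, y = 69/14, minimum z = -51/28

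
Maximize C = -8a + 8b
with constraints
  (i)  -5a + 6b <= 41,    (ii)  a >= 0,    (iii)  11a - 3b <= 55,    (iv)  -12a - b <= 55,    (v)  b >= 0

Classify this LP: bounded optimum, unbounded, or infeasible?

bounded optimum

Corner points and C = -8a + 8b:
  (0, 41/6) → C = 164/3
  (151/17, 242/17) → C = 728/17
  (0, 0) → C = 0
  (5, 0) → C = -40
The feasible region has finitely many vertices and no improving ray; the maximum is 164/3 at (0, 41/6).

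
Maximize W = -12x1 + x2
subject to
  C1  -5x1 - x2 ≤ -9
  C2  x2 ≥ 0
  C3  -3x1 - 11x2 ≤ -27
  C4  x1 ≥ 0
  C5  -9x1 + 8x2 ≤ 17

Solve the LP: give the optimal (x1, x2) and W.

x1 = 55/49, x2 = 166/49, maximum W = -494/49

Extreme points and W = -12x1 + x2:
  (18/13, 27/13) → W = -189/13
  (55/49, 166/49) → W = -494/49
  (9, 0) → W = -108
The feasible region is unbounded (it extends along (8, 9), (1, 0)), but W strictly decreases along every unbounded feasible direction, so there is no improving ray and the maximum is attained at a vertex.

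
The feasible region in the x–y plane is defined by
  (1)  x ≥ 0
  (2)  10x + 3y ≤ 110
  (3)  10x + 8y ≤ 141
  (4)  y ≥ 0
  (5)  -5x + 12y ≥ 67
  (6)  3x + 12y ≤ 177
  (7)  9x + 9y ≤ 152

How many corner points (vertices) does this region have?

5

Pairwise boundary intersections that survive every other constraint:
  (0, 67/12)
  (0, 59/4)
  (289/40, 275/32)
  (53/18, 251/18)
  (77/27, 379/27)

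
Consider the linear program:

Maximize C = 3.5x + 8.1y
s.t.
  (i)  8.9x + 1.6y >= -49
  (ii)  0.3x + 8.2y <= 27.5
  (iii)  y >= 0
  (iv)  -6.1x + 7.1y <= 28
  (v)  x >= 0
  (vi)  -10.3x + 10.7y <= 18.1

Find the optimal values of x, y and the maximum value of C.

x = 275/3, y = 0, maximum C = 1925/6

The optimum lies where 0.3x + 8.2y = 27.5 and y = 0.
Solving simultaneously gives x = 275/3, y = 0.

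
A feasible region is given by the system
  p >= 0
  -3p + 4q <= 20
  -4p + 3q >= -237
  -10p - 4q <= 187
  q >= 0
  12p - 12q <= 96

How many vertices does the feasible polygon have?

4

The feasible vertices (each the meet of two boundaries and inside every other half-plane) are:
  (0, 5)
  (0, 0)
  (52, 44)
  (8, 0)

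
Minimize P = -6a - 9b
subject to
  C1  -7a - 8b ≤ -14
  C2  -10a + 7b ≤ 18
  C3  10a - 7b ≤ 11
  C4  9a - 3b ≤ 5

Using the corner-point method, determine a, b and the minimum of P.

Vertices and P = -6a - 9b:
  (-46/129, 266/129) → P = -706/43
  (82/93, 91/93) → P = -437/31
  (89/33, 212/33) → P = -74

a = 89/33, b = 212/33, minimum P = -74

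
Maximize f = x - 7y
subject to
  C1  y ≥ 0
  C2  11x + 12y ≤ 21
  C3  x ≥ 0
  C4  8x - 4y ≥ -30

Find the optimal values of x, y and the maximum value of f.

x = 21/11, y = 0, maximum f = 21/11

Corner points and f = x - 7y:
  (21/11, 0) → f = 21/11
  (0, 0) → f = 0
  (0, 7/4) → f = -49/4

The binding constraints are y = 0 and 11x + 12y = 21.
Solving simultaneously gives x = 21/11, y = 0.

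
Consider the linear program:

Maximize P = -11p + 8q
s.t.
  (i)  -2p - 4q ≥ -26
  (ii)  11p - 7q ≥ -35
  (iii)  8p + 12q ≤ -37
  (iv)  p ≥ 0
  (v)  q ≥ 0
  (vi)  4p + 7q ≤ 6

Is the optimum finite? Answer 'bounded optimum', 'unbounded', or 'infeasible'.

infeasible

The boundaries 8p + 12q = -37 and p = 0 meet at (0, -37/12), but that point violates q ≥ 0. Every candidate vertex is excluded by some other constraint, so the feasible region is empty.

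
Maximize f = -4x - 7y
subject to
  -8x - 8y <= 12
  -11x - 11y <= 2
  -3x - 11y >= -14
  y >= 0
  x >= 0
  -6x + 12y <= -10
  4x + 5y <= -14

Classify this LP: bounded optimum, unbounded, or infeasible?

infeasible

The boundaries -11x - 11y = 2 and 4x + 5y = -14 meet at (144/11, -146/11), but that point violates y ≥ 0. Every candidate vertex is excluded by some other constraint, so the feasible region is empty.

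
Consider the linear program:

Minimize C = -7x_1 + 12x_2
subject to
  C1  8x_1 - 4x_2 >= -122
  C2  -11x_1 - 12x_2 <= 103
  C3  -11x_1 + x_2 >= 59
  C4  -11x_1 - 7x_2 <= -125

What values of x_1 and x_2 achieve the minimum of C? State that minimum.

Feasible corners and C = -7x_1 + 12x_2:
  (-19/6, 145/6) → C = 1873/6
  (-177/50, 1171/50) → C = 15291/50
  (-36/11, 23) → C = 3288/11

x_1 = -36/11, x_2 = 23, minimum C = 3288/11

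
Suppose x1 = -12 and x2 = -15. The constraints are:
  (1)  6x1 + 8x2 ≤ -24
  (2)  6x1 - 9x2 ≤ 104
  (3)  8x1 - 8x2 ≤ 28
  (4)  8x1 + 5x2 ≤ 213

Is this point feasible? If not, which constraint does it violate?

(1): -192 ≤ -24 ✓
(2): 63 ≤ 104 ✓
(3): 24 ≤ 28 ✓
(4): -171 ≤ 213 ✓

feasible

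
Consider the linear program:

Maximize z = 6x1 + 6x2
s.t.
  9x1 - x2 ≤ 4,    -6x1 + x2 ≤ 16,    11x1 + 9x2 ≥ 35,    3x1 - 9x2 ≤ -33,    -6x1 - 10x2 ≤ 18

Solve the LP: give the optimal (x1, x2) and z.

x1 = 20/3, x2 = 56, maximum z = 376

Feasible corners and z = 6x1 + 6x2:
  (20/3, 56) → z = 376
  (23/26, 103/26) → z = 378/13
  (-109/65, 386/65) → z = 1662/65
  (1/7, 26/7) → z = 162/7

The binding constraints are 9x1 - x2 = 4 and -6x1 + x2 = 16.
Solving simultaneously gives x1 = 20/3, x2 = 56.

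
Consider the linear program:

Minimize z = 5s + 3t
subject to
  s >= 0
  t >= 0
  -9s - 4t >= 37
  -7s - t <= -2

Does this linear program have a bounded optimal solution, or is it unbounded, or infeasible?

infeasible

The boundaries s = 0 and -7s - t = -2 meet at (0, 2), but that point violates -9s - 4t ≥ 37. Every candidate vertex is excluded by some other constraint, so the feasible region is empty.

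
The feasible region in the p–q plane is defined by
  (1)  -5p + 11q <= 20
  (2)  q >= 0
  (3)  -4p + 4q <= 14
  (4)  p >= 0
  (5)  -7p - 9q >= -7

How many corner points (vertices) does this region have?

Intersecting each pair of boundary lines and keeping only the points that satisfy every inequality leaves:
  (0, 0)
  (1, 0)
  (0, 7/9)

3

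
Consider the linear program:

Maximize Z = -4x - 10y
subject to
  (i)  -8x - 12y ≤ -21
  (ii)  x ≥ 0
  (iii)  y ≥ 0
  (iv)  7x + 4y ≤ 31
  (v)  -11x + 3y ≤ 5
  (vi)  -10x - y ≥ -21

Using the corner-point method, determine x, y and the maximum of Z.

x = 33/16, y = 3/8, maximum Z = -12

Extreme points and Z = -4x - 10y:
  (1/52, 271/156) → Z = -1361/78
  (33/16, 3/8) → Z = -12
  (73/65, 376/65) → Z = -4052/65
  (53/33, 163/33) → Z = -614/11

At the optimal vertex, -8x - 12y = -21 and -10x - y = -21.
Solving simultaneously gives x = 33/16, y = 3/8.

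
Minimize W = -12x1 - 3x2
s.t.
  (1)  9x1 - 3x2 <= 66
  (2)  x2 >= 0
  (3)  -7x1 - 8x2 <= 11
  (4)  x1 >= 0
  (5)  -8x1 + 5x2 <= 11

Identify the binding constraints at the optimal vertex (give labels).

Corner points and W = -12x1 - 3x2:
  (22/3, 0) → W = -88
  (121/7, 209/7) → W = -297
  (0, 0) → W = 0
  (0, 11/5) → W = -33/5

The minimum is at (121/7, 209/7). Substituting into each constraint, equality holds for (1) and (5); the remaining constraints have slack.

(1) and (5)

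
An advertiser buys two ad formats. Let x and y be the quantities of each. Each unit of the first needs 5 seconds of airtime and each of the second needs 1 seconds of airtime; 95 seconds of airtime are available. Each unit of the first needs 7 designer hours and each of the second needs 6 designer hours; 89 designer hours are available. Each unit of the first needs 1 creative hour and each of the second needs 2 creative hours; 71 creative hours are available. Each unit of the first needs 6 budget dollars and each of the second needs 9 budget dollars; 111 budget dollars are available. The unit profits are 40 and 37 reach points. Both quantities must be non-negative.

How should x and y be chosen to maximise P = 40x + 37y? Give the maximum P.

x = 5, y = 9, maximum P = 533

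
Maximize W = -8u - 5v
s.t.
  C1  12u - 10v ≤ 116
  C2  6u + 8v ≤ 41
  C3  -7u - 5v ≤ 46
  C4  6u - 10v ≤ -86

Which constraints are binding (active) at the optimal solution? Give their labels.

C2 and C3

Corner points and W = -8u - 5v:
  (-573/26, 563/26) → W = 1769/26
  (-139/54, 127/18) → W = -793/54
  (-89/10, 163/50) → W = 549/10

The maximum is at (-573/26, 563/26). Substituting into each constraint, equality holds for C2 and C3; the remaining constraints have slack.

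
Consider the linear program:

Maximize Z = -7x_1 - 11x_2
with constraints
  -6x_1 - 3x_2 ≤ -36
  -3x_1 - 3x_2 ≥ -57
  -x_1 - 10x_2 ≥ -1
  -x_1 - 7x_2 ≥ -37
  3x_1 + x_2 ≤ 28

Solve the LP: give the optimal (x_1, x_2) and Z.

Vertices and Z = -7x_1 - 11x_2:
  (119/19, -10/19) → Z = -723/19
  (16, -20) → Z = 108
  (279/29, -25/29) → Z = -1678/29

At the optimal vertex, -6x_1 - 3x_2 = -36 and 3x_1 + x_2 = 28.
Solving simultaneously gives x_1 = 16, x_2 = -20.

x_1 = 16, x_2 = -20, maximum Z = 108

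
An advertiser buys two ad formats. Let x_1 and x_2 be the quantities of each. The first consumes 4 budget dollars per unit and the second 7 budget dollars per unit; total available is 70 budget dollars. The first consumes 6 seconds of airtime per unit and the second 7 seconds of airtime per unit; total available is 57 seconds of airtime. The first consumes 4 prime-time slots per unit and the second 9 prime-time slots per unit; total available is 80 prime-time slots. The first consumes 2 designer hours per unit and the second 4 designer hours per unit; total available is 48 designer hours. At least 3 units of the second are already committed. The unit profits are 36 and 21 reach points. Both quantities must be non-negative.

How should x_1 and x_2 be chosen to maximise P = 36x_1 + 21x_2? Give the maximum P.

x_1 = 6, x_2 = 3, maximum P = 279

Vertices and P = 36x_1 + 21x_2:
  (0, 57/7) → P = 171
  (0, 3) → P = 63
  (6, 3) → P = 279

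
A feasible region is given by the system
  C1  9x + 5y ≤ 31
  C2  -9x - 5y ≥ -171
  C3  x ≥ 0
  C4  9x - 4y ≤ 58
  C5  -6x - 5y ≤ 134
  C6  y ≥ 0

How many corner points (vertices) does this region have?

Pairwise boundary intersections that survive every other constraint:
  (0, 31/5)
  (31/9, 0)
  (0, 0)

3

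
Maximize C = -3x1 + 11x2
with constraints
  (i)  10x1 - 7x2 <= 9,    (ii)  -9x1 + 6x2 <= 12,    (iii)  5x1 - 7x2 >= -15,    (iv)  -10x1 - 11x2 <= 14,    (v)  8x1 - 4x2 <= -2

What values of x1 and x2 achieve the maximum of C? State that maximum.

Feasible corners and C = -3x1 + 11x2:
  (2/11, 25/11) → C = 269/11
  (-72/53, -2/53) → C = 194/53
  (23/18, 55/18) → C = 268/9
  (-39/64, -23/32) → C = -389/64

x1 = 23/18, x2 = 55/18, maximum C = 268/9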